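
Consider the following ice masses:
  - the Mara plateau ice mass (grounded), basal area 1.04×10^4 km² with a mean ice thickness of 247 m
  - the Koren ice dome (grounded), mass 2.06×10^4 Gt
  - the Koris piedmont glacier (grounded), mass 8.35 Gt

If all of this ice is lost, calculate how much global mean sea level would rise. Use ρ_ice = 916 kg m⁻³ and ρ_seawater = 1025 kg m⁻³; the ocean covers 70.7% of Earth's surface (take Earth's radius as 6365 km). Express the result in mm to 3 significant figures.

Mara: ice volume = 1.04×10^4 km² × 247 m = 2569 km³; 2569 × (916/1025) = 2296 km³ of water.
Koren: 2.06×10^4 Gt = 2.060×10^16 kg; dividing by ρ_w = 1025 kg m⁻³ gives 2.010×10^13 m³ of water.
Koris: 8.35 Gt = 8.350×10^12 kg; dividing by ρ_w = 1025 kg m⁻³ gives 8.146×10^9 m³ of water.
Total added water ≈ 2.240×10^13 m³ over 3.60×10^14 m² → Δh = 0.0622 m = 62.2 mm.

≈ 62.2 mm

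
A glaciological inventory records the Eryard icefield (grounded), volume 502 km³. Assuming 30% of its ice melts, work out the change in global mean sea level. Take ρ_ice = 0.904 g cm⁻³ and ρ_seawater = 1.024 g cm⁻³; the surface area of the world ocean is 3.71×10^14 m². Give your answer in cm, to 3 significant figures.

≈ 0.0358 cm

Eryard: 0.3 × 502 km³ × (904/1024) = 133.0 km³ of water.
Spread over 3.71×10^14 m² of ocean, Δh = 1.330×10^11 / 3.71×10^14 = 3.58×10^-4 m = 0.0358 cm.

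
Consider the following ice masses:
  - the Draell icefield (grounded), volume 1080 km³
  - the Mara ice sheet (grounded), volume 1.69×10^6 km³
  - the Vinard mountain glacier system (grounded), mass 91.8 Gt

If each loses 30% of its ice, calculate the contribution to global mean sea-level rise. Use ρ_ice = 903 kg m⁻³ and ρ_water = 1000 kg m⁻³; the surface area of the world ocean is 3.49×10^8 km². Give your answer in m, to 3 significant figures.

≈ 1.31 m

Draell: 0.3 × 1080 km³ × (903/1000) = 292.6 km³ of water.
Mara: 0.3 × 1.69×10^6 km³ × (903/1000) = 4.578×10^5 km³ of water.
Vinard: 0.3 × 91.8 Gt = 2.754×10^13 kg; dividing by ρ_w = 1000 kg m⁻³ gives 2.754×10^10 m³ of water.
Total added water ≈ 4.581×10^14 m³ over 3.49×10^14 m² → Δh = 1.31 m.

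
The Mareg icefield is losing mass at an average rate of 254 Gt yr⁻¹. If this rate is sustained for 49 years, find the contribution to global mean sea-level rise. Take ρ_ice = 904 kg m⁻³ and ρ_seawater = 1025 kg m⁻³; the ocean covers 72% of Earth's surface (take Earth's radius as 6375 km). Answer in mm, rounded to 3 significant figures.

Total mass lost = 254 Gt/yr × 49 yr = 1.245×10^4 Gt = 1.245×10^16 kg.
ρ_w = 1025 kg m⁻³, so water volume = 1.245×10^16 / 1025 = 1.214×10^13 m³.
Δh = 1.214×10^13 / 3.68×10^14 = 0.0330 m = 33.0 mm.

≈ 33.0 mm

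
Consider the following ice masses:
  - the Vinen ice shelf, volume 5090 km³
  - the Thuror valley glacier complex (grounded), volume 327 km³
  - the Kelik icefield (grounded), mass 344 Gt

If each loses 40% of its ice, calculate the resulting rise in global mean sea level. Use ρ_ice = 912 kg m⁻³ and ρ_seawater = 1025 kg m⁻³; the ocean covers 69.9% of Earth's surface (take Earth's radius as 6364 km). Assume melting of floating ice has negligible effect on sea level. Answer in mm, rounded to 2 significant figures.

≈ 0.70 mm

The Vinen ice shelf is floating and already displaces its own weight of water, so its melt adds essentially nothing to sea level.
Thuror: 0.4 × 327 km³ × (912/1025) = 116.4 km³ of water.
Kelik: 0.4 × 344 Gt = 1.376×10^14 kg; dividing by ρ_w = 1025 kg m⁻³ gives 1.342×10^11 m³ of water.
Total added water ≈ 2.506×10^11 m³ over 3.56×10^14 m² → Δh = 7.04×10^-4 m = 0.70 mm.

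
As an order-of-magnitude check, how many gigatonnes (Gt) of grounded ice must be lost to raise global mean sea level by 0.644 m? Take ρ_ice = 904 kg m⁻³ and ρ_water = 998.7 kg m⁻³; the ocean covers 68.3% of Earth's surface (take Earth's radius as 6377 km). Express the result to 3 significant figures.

Required water volume = Δh × A = 0.644 m × 3.49×10^14 m² = 2.248×10^14 m³.
ρ_w = 998.7 kg m⁻³, so the mass of water = 2.248×10^14 m³ × 998.7 kg m⁻³ = 2.245×10^17 kg = 2.24×10^5 Gt (and the same mass of ice, by conservation).

≈ 2.24×10^5 Gt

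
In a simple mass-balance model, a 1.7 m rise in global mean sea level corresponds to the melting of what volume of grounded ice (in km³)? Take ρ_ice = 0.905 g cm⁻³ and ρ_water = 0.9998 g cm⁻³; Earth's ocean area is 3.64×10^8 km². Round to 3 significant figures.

≈ 6.84×10^5 km³

Required water volume = Δh × A = 1.7 m × 3.64×10^14 m² = 6.188×10^14 m³ = 6.188×10^5 km³.
Ice volume = water volume × ρ_w/ρ_ice = 6.188×10^5 × 999.8/905 = 6.84×10^5 km³.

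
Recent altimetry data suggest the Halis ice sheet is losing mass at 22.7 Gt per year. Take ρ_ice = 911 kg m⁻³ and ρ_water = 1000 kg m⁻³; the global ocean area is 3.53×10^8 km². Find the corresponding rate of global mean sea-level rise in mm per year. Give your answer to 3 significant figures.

ρ_w = 1000 kg m⁻³. Annual water volume added = 22.7 Gt / ρ_w = 2.270×10^13 kg / 1000 kg m⁻³ = 2.270×10^10 m³.
Δh per year = 2.270×10^10 / 3.53×10^14 = 6.43×10^-5 m = 0.0643 mm.

≈ 0.0643 mm/yr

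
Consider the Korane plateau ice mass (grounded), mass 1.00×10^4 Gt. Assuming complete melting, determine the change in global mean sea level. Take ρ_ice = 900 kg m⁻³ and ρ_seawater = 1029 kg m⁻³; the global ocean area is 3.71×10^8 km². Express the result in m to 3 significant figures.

Korane: 1.00×10^4 Gt = 1.000×10^16 kg; dividing by ρ_w = 1029 kg m⁻³ gives 9.718×10^12 m³ of water.
Spread over 3.71×10^14 m² of ocean, Δh = 9.718×10^12 / 3.71×10^14 = 0.0262 m.

≈ 0.0262 m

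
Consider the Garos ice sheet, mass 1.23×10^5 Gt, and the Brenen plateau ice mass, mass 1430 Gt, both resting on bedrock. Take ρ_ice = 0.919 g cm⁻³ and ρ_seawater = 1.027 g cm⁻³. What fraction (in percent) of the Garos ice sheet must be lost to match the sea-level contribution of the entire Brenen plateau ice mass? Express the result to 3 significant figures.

Equal sea-level rise means equal mass of meltwater, i.e. equal mass of ice lost.
Ice mass of Brenen: 1.430×10^15 kg; ice mass of Garos: 1.230×10^17 kg.
Fraction required = 1.430×10^15 / 1.230×10^17 = 0.0116 → 1.16 %.

≈ 1.16 %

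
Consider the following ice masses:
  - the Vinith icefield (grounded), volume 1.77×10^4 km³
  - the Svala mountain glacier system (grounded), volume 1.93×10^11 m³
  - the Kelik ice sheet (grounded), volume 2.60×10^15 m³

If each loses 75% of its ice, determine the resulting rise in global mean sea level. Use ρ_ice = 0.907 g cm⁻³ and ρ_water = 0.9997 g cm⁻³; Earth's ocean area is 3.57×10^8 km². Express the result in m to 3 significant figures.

Vinith: 0.75 × 1.77×10^4 km³ × (907/999.7) = 1.204×10^4 km³ of water.
Svala: 0.75 × 1.93×10^11 m³ × (907/999.7) = 1.313×10^11 m³ of water.
Kelik: 0.75 × 2.60×10^15 m³ × (907/999.7) = 1.769×10^15 m³ of water.
Total added water ≈ 1.781×10^15 m³ over 3.57×10^14 m² → Δh = 4.99 m.

≈ 4.99 m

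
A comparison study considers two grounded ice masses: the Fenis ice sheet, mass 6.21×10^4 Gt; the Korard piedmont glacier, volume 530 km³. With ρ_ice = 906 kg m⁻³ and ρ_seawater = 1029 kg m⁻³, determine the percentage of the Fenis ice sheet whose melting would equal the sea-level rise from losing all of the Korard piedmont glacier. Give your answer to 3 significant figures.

Equal sea-level rise means equal mass of meltwater, i.e. equal mass of ice lost.
Ice mass of Korard: 4.802×10^14 kg; ice mass of Fenis: 6.210×10^16 kg.
Fraction required = 4.802×10^14 / 6.210×10^16 = 7.73×10^-3 → 0.773 %.

≈ 0.773 %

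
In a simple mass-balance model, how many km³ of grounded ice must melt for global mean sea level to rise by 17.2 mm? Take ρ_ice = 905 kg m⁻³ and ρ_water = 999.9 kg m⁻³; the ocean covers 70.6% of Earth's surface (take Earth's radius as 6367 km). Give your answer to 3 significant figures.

≈ 6830 km³

Required water volume = Δh × A = 0.0172 m × 3.60×10^14 m² = 6.186×10^12 m³ = 6186 km³.
Ice volume = water volume × ρ_w/ρ_ice = 6186 × 999.9/905 = 6830 km³.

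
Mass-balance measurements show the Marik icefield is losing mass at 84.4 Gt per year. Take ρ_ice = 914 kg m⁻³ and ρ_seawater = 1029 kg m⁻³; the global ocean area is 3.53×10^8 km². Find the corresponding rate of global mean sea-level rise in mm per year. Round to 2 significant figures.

ρ_w = 1029 kg m⁻³. Annual water volume added = 84.4 Gt / ρ_w = 8.440×10^13 kg / 1029 kg m⁻³ = 8.202×10^10 m³.
Δh per year = 8.202×10^10 / 3.53×10^14 = 2.32×10^-4 m = 0.23 mm.

≈ 0.23 mm/yr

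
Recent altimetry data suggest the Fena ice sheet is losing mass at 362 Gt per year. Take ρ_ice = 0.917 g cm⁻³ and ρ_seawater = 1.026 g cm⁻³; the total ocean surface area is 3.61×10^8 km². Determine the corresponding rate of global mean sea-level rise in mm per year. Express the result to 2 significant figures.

ρ_w = 1.026 g cm⁻³ = 1026 kg m⁻³. Annual water volume added = 362 Gt / ρ_w = 3.620×10^14 kg / 1026 kg m⁻³ = 3.528×10^11 m³.
Δh per year = 3.528×10^11 / 3.61×10^14 = 9.77×10^-4 m = 0.98 mm.

≈ 0.98 mm/yr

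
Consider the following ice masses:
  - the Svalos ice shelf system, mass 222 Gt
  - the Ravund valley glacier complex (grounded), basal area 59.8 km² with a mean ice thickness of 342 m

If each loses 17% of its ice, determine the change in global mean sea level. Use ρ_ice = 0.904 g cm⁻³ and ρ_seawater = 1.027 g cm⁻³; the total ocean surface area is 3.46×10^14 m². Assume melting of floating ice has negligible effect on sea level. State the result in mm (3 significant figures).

The Svalos ice shelf system is floating and already displaces its own weight of water, so its melt adds essentially nothing to sea level.
Ravund: ice volume = 59.8 km² × 342 m = 20.45 km³; 0.17 × 20.45 × (904/1027) = 3.060 km³ of water.
Total added water ≈ 3.060×10^9 m³ over 3.46×10^14 m² → Δh = 8.85×10^-6 m = 8.85×10^-3 mm.

≈ 8.85×10^-3 mm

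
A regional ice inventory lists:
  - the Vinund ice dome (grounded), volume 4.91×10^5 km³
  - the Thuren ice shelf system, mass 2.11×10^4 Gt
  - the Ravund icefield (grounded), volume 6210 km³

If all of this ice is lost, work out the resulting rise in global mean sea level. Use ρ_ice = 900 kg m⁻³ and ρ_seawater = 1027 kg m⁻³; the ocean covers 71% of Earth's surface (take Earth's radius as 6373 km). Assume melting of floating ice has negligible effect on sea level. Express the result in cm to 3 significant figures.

≈ 120 cm

Vinund: 4.91×10^5 km³ × (900/1027) = 4.303×10^5 km³ of water.
The Thuren ice shelf system is floating and already displaces its own weight of water, so its melt adds essentially nothing to sea level.
Ravund: 6210 km³ × (900/1027) = 5442 km³ of water.
Total added water ≈ 4.357×10^14 m³ over 3.62×10^14 m² → Δh = 1.20 m = 120 cm.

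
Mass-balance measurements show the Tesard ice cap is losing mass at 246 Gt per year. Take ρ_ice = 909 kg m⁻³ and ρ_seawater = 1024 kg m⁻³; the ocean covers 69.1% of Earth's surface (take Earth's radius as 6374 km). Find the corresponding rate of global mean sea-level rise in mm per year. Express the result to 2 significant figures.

ρ_w = 1024 kg m⁻³. Annual water volume added = 246 Gt / ρ_w = 2.460×10^14 kg / 1024 kg m⁻³ = 2.402×10^11 m³.
Δh per year = 2.402×10^11 / 3.53×10^14 = 6.81×10^-4 m = 0.68 mm.

≈ 0.68 mm/yr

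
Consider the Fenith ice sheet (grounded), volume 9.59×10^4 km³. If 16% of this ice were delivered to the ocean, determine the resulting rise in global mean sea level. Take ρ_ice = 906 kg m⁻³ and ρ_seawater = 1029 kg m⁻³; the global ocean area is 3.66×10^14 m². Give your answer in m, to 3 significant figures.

≈ 0.0369 m

Fenith: 0.16 × 9.59×10^4 km³ × (906/1029) = 1.351×10^4 km³ of water.
Spread over 3.66×10^14 m² of ocean, Δh = 1.351×10^13 / 3.66×10^14 = 0.0369 m.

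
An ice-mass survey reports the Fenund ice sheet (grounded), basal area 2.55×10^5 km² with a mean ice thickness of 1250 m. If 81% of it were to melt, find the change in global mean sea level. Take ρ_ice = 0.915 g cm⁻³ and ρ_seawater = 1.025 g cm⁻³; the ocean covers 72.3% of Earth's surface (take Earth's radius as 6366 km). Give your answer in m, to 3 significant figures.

Fenund: ice volume = 2.55×10^5 km² × 1250 m = 3.187×10^5 km³; 0.81 × 3.187×10^5 × (915/1025) = 2.305×10^5 km³ of water.
Spread over 3.68×10^14 m² of ocean, Δh = 2.305×10^14 / 3.68×10^14 = 0.626 m.

≈ 0.626 m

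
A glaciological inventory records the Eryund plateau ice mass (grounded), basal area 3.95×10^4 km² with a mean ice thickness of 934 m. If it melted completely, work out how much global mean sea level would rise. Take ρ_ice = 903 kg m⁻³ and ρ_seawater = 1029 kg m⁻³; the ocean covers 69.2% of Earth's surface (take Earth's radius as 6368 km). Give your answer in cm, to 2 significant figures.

Eryund: ice volume = 3.95×10^4 km² × 934 m = 3.689×10^4 km³; 3.689×10^4 × (903/1029) = 3.238×10^4 km³ of water.
Spread over 3.53×10^14 m² of ocean, Δh = 3.238×10^13 / 3.53×10^14 = 0.0918 m = 9.2 cm.

≈ 9.2 cm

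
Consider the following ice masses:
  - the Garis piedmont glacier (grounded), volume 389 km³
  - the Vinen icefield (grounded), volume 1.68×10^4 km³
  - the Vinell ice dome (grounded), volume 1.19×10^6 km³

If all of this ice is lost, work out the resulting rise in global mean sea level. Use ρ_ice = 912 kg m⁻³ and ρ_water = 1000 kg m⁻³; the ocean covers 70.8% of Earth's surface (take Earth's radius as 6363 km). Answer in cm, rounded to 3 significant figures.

≈ 306 cm

Garis: 389 km³ × (912/1000) = 354.8 km³ of water.
Vinen: 1.68×10^4 km³ × (912/1000) = 1.532×10^4 km³ of water.
Vinell: 1.19×10^6 km³ × (912/1000) = 1.085×10^6 km³ of water.
Total added water ≈ 1.101×10^15 m³ over 3.60×10^14 m² → Δh = 3.06 m = 306 cm.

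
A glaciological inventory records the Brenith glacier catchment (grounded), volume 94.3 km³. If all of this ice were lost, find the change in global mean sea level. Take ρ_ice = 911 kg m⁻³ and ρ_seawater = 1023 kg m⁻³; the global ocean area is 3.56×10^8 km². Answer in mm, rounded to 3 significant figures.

Brenith: 94.3 km³ × (911/1023) = 83.98 km³ of water.
Spread over 3.56×10^14 m² of ocean, Δh = 8.398×10^10 / 3.56×10^14 = 2.36×10^-4 m = 0.236 mm.

≈ 0.236 mm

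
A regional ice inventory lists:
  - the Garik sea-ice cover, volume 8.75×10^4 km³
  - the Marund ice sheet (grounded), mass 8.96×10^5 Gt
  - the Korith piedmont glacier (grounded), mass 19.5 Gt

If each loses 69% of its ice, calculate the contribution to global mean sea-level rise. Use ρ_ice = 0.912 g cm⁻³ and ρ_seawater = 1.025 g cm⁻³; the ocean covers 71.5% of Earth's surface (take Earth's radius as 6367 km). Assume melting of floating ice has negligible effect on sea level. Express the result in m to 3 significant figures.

≈ 1.66 m

The Garik sea-ice cover is floating and already displaces its own weight of water, so its melt adds essentially nothing to sea level.
Marund: 0.69 × 8.96×10^5 Gt = 6.182×10^17 kg; dividing by ρ_w = 1.025 g cm⁻³ = 1025 kg m⁻³ gives 6.032×10^14 m³ of water.
Korith: 0.69 × 19.5 Gt = 1.345×10^13 kg; dividing by ρ_w = 1025 kg m⁻³ gives 1.313×10^10 m³ of water.
Total added water ≈ 6.032×10^14 m³ over 3.64×10^14 m² → Δh = 1.66 m.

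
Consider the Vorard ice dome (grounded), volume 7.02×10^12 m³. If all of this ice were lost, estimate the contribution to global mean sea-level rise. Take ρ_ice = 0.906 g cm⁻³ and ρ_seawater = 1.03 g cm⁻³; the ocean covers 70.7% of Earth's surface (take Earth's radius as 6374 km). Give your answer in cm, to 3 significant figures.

≈ 1.71 cm

Vorard: 7.02×10^12 m³ × (906/1030) = 6.175×10^12 m³ of water.
Spread over 3.61×10^14 m² of ocean, Δh = 6.175×10^12 / 3.61×10^14 = 0.0171 m = 1.71 cm.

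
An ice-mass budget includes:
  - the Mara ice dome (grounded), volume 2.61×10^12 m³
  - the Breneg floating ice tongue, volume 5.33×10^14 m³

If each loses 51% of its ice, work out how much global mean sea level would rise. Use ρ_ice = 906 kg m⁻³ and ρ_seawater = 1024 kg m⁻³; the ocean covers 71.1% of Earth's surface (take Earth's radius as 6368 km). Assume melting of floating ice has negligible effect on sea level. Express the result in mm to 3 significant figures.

≈ 3.25 mm

Mara: 0.51 × 2.61×10^12 m³ × (906/1024) = 1.178×10^12 m³ of water.
The Breneg floating ice tongue is floating and already displaces its own weight of water, so its melt adds essentially nothing to sea level.
Total added water ≈ 1.178×10^12 m³ over 3.62×10^14 m² → Δh = 3.25×10^-3 m = 3.25 mm.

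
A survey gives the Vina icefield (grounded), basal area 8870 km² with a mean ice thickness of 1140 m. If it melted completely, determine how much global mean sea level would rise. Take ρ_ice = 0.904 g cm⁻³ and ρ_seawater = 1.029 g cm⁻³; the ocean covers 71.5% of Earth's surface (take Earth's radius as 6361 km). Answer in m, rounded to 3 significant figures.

≈ 0.0244 m

Vina: ice volume = 8870 km² × 1140 m = 1.011×10^4 km³; 1.011×10^4 × (904/1029) = 8883 km³ of water.
Spread over 3.64×10^14 m² of ocean, Δh = 8.883×10^12 / 3.64×10^14 = 0.0244 m.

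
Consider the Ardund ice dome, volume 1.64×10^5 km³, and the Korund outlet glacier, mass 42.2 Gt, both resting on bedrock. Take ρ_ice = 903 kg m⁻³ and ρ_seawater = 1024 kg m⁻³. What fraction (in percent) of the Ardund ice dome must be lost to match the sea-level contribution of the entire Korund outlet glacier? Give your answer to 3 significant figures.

≈ 0.0285 %

Equal sea-level rise means equal mass of meltwater, i.e. equal mass of ice lost.
Ice mass of Korund: 4.220×10^13 kg; ice mass of Ardund: 1.481×10^17 kg.
Fraction required = 4.220×10^13 / 1.481×10^17 = 2.85×10^-4 → 0.0285 %.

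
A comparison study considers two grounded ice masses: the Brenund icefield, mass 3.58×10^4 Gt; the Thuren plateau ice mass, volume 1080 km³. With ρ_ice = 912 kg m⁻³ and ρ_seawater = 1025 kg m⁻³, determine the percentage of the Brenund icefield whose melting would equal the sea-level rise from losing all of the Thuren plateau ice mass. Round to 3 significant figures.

≈ 2.75 %

Equal sea-level rise means equal mass of meltwater, i.e. equal mass of ice lost.
Ice mass of Thuren: 9.850×10^14 kg; ice mass of Brenund: 3.580×10^16 kg.
Fraction required = 9.850×10^14 / 3.580×10^16 = 0.0275 → 2.75 %.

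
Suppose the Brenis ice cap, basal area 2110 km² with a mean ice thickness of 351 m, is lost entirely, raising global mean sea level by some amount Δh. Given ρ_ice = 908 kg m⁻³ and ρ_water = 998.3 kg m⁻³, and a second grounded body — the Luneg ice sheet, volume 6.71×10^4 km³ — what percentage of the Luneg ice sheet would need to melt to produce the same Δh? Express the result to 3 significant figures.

≈ 1.10 %

Equal sea-level rise means equal mass of meltwater, i.e. equal mass of ice lost.
Ice mass of Brenis: 6.725×10^14 kg; ice mass of Luneg: 6.093×10^16 kg.
Fraction required = 6.725×10^14 / 6.093×10^16 = 0.0110 → 1.10 %.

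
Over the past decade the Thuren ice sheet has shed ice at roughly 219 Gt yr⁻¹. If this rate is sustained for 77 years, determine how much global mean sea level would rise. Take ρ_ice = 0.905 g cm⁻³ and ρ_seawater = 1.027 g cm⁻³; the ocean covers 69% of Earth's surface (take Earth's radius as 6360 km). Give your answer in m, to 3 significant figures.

≈ 0.0468 m

Total mass lost = 219 Gt/yr × 77 yr = 1.686×10^4 Gt = 1.686×10^16 kg.
ρ_w = 1.027 g cm⁻³ = 1027 kg m⁻³, so water volume = 1.686×10^16 / 1027 = 1.642×10^13 m³.
Δh = 1.642×10^13 / 3.51×10^14 = 0.0468 m.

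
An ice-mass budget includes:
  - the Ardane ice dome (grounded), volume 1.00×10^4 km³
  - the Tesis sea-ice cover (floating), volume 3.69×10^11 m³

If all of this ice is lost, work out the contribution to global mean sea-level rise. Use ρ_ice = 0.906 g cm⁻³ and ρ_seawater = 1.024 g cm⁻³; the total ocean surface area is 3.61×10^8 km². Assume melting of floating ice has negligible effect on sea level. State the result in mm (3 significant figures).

Ardane: 1.00×10^4 km³ × (906/1024) = 8848 km³ of water.
The Tesis sea-ice cover is floating and already displaces its own weight of water, so its melt adds essentially nothing to sea level.
Total added water ≈ 8.848×10^12 m³ over 3.61×10^14 m² → Δh = 0.0245 m = 24.5 mm.

≈ 24.5 mm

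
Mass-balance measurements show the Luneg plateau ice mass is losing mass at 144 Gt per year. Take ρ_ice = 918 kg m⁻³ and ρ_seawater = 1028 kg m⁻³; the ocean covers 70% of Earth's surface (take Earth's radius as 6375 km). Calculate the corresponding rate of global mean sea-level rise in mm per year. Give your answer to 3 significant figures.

≈ 0.392 mm/yr

ρ_w = 1028 kg m⁻³. Annual water volume added = 144 Gt / ρ_w = 1.440×10^14 kg / 1028 kg m⁻³ = 1.401×10^11 m³.
Δh per year = 1.401×10^11 / 3.57×10^14 = 3.92×10^-4 m = 0.392 mm.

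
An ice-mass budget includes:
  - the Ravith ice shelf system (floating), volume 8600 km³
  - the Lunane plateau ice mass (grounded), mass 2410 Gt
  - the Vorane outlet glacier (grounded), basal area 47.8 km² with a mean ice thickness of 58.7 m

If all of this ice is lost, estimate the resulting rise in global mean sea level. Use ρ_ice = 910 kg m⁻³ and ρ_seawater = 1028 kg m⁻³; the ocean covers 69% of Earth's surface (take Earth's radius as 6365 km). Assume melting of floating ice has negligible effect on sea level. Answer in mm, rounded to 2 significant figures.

≈ 6.7 mm

The Ravith ice shelf system is floating and already displaces its own weight of water, so its melt adds essentially nothing to sea level.
Lunane: 2410 Gt = 2.410×10^15 kg; dividing by ρ_w = 1028 kg m⁻³ gives 2.344×10^12 m³ of water.
Vorane: ice volume = 47.8 km² × 58.7 m = 2.806 km³; 2.806 × (910/1028) = 2.484 km³ of water.
Total added water ≈ 2.347×10^12 m³ over 3.51×10^14 m² → Δh = 6.68×10^-3 m = 6.7 mm.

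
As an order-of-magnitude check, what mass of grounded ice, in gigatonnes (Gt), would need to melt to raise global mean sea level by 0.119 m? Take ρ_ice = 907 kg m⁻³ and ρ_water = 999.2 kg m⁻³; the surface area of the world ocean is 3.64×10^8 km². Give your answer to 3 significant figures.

Required water volume = Δh × A = 0.119 m × 3.64×10^14 m² = 4.332×10^13 m³.
ρ_w = 999.2 kg m⁻³, so the mass of water = 4.332×10^13 m³ × 999.2 kg m⁻³ = 4.328×10^16 kg = 4.33×10^4 Gt (and the same mass of ice, by conservation).

≈ 4.33×10^4 Gt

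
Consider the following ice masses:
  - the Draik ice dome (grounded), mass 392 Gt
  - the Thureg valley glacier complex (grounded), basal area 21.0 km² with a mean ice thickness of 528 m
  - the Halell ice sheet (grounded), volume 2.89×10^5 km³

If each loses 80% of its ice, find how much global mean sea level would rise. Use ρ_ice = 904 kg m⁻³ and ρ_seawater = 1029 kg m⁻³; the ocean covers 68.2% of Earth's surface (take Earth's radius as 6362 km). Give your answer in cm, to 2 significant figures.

Draik: 0.8 × 392 Gt = 3.136×10^14 kg; dividing by ρ_w = 1029 kg m⁻³ gives 3.048×10^11 m³ of water.
Thureg: ice volume = 21.0 km² × 528 m = 11.09 km³; 0.8 × 11.09 × (904/1029) = 7.793 km³ of water.
Halell: 0.8 × 2.89×10^5 km³ × (904/1029) = 2.031×10^5 km³ of water.
Total added water ≈ 2.034×10^14 m³ over 3.47×10^14 m² → Δh = 0.586 m = 59 cm.

≈ 59 cm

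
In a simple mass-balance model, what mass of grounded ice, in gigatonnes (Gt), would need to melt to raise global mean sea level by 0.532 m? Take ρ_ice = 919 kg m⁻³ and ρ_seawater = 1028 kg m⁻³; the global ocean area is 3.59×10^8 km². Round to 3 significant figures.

Required water volume = Δh × A = 0.532 m × 3.59×10^14 m² = 1.910×10^14 m³.
ρ_w = 1028 kg m⁻³, so the mass of water = 1.910×10^14 m³ × 1028 kg m⁻³ = 1.963×10^17 kg = 1.96×10^5 Gt (and the same mass of ice, by conservation).

≈ 1.96×10^5 Gt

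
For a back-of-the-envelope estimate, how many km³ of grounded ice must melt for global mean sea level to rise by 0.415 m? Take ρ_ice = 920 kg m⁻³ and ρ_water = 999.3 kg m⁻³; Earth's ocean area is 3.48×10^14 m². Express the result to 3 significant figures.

Required water volume = Δh × A = 0.415 m × 3.48×10^14 m² = 1.444×10^14 m³ = 1.444×10^5 km³.
Ice volume = water volume × ρ_w/ρ_ice = 1.444×10^5 × 999.3/920 = 1.57×10^5 km³.

≈ 1.57×10^5 km³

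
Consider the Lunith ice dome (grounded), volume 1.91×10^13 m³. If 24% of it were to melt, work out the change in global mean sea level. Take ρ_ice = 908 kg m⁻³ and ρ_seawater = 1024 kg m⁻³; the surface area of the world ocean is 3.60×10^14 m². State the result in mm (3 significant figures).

≈ 11.3 mm

Lunith: 0.24 × 1.91×10^13 m³ × (908/1024) = 4.065×10^12 m³ of water.
Spread over 3.60×10^14 m² of ocean, Δh = 4.065×10^12 / 3.60×10^14 = 0.0113 m = 11.3 mm.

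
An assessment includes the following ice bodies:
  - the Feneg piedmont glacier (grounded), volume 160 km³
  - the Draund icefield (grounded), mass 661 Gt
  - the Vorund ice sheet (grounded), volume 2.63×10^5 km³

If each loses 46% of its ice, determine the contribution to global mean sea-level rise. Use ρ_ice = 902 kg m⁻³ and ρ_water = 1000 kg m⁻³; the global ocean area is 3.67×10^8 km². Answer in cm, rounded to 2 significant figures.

≈ 30 cm

Feneg: 0.46 × 160 km³ × (902/1000) = 66.39 km³ of water.
Draund: 0.46 × 661 Gt = 3.041×10^14 kg; dividing by ρ_w = 1000 kg m⁻³ gives 3.041×10^11 m³ of water.
Vorund: 0.46 × 2.63×10^5 km³ × (902/1000) = 1.091×10^5 km³ of water.
Total added water ≈ 1.095×10^14 m³ over 3.67×10^14 m² → Δh = 0.298 m = 30 cm.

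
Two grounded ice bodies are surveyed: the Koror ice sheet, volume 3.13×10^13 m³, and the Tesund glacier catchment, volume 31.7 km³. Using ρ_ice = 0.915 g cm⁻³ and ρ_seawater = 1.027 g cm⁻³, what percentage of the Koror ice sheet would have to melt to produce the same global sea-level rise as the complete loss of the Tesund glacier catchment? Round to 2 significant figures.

≈ 0.10 %

Equal sea-level rise means equal mass of meltwater, i.e. equal mass of ice lost.
Ice mass of Tesund: 2.901×10^13 kg; ice mass of Koror: 2.864×10^16 kg.
Fraction required = 2.901×10^13 / 2.864×10^16 = 1.01×10^-3 → 0.10 %.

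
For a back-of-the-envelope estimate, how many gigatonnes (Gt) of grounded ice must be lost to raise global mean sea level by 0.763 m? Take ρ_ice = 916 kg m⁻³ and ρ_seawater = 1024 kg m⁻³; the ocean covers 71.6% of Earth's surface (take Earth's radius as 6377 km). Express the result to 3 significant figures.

≈ 2.86×10^5 Gt

Required water volume = Δh × A = 0.763 m × 3.66×10^14 m² = 2.792×10^14 m³.
ρ_w = 1024 kg m⁻³, so the mass of water = 2.792×10^14 m³ × 1024 kg m⁻³ = 2.859×10^17 kg = 2.86×10^5 Gt (and the same mass of ice, by conservation).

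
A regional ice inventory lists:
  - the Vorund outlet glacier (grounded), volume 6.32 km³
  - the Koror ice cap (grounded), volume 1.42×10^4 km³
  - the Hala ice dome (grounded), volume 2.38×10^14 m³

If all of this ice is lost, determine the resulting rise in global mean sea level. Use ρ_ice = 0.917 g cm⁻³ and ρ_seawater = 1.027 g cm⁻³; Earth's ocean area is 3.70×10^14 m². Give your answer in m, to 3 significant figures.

Vorund: 6.32 km³ × (917/1027) = 5.643 km³ of water.
Koror: 1.42×10^4 km³ × (917/1027) = 1.268×10^4 km³ of water.
Hala: 2.38×10^14 m³ × (917/1027) = 2.125×10^14 m³ of water.
Total added water ≈ 2.252×10^14 m³ over 3.70×10^14 m² → Δh = 0.609 m.

≈ 0.609 m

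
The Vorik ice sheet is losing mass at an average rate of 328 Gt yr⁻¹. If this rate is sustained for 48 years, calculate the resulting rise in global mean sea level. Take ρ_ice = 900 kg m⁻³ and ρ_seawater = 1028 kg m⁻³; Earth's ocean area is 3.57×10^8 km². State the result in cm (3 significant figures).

Total mass lost = 328 Gt/yr × 48 yr = 1.574×10^4 Gt = 1.574×10^16 kg.
ρ_w = 1028 kg m⁻³, so water volume = 1.574×10^16 / 1028 = 1.532×10^13 m³.
Δh = 1.532×10^13 / 3.57×10^14 = 0.0429 m = 4.29 cm.

≈ 4.29 cm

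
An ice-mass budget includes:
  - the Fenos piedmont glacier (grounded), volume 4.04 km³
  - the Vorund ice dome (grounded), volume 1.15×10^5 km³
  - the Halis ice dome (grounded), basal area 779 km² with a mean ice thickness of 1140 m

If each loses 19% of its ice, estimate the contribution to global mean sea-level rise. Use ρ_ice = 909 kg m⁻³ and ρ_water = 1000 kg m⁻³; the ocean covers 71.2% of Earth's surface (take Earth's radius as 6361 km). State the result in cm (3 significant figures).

Fenos: 0.19 × 4.04 km³ × (909/1000) = 0.6977 km³ of water.
Vorund: 0.19 × 1.15×10^5 km³ × (909/1000) = 1.986×10^4 km³ of water.
Halis: ice volume = 779 km² × 1140 m = 888.1 km³; 0.19 × 888.1 × (909/1000) = 153.4 km³ of water.
Total added water ≈ 2.002×10^13 m³ over 3.62×10^14 m² → Δh = 0.0553 m = 5.53 cm.

≈ 5.53 cm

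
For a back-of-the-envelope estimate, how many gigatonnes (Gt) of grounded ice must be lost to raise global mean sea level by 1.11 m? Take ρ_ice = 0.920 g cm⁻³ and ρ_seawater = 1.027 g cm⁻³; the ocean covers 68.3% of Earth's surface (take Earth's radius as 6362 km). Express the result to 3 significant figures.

Required water volume = Δh × A = 1.11 m × 3.47×10^14 m² = 3.856×10^14 m³.
ρ_w = 1.027 g cm⁻³ = 1027 kg m⁻³, so the mass of water = 3.856×10^14 m³ × 1027 kg m⁻³ = 3.960×10^17 kg = 3.96×10^5 Gt (and the same mass of ice, by conservation).

≈ 3.96×10^5 Gt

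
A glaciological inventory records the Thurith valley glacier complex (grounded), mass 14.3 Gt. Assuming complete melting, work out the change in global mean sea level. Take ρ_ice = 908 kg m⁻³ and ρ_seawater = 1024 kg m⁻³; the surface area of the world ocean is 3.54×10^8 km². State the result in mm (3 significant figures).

Thurith: 14.3 Gt = 1.430×10^13 kg; dividing by ρ_w = 1024 kg m⁻³ gives 1.396×10^10 m³ of water.
Spread over 3.54×10^14 m² of ocean, Δh = 1.396×10^10 / 3.54×10^14 = 3.94×10^-5 m = 0.0394 mm.

≈ 0.0394 mm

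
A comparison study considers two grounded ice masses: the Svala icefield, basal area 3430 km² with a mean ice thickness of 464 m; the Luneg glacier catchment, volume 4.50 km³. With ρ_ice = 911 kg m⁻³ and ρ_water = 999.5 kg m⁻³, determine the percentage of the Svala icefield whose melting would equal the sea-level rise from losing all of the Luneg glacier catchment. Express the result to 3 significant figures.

Equal sea-level rise means equal mass of meltwater, i.e. equal mass of ice lost.
Ice mass of Luneg: 4.099×10^12 kg; ice mass of Svala: 1.450×10^15 kg.
Fraction required = 4.099×10^12 / 1.450×10^15 = 2.83×10^-3 → 0.283 %.

≈ 0.283 %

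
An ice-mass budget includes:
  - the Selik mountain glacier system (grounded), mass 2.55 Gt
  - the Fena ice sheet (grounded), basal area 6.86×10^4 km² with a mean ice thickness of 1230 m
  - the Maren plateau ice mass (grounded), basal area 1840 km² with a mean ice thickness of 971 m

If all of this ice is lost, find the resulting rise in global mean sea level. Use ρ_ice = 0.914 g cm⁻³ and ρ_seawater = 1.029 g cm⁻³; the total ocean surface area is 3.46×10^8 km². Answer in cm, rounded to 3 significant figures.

≈ 22.1 cm

Selik: 2.55 Gt = 2.550×10^12 kg; dividing by ρ_w = 1.029 g cm⁻³ = 1029 kg m⁻³ gives 2.478×10^9 m³ of water.
Fena: ice volume = 6.86×10^4 km² × 1230 m = 8.438×10^4 km³; 8.438×10^4 × (914/1029) = 7.495×10^4 km³ of water.
Maren: ice volume = 1840 km² × 971 m = 1787 km³; 1787 × (914/1029) = 1587 km³ of water.
Total added water ≈ 7.654×10^13 m³ over 3.46×10^14 m² → Δh = 0.221 m = 22.1 cm.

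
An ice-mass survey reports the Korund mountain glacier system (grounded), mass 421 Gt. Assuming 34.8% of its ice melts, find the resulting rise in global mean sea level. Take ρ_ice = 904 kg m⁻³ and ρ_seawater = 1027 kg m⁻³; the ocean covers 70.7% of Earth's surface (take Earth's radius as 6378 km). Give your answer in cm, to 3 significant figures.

≈ 0.0395 cm

Korund: 0.348 × 421 Gt = 1.465×10^14 kg; dividing by ρ_w = 1027 kg m⁻³ gives 1.427×10^11 m³ of water.
Spread over 3.61×10^14 m² of ocean, Δh = 1.427×10^11 / 3.61×10^14 = 3.95×10^-4 m = 0.0395 cm.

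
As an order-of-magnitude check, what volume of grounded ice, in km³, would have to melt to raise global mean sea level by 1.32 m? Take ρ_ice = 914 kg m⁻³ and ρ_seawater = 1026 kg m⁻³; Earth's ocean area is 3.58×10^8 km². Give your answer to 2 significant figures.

Required water volume = Δh × A = 1.32 m × 3.58×10^14 m² = 4.726×10^14 m³ = 4.726×10^5 km³.
Ice volume = water volume × ρ_w/ρ_ice = 4.726×10^5 × 1026/914 = 5.3×10^5 km³.

≈ 5.3×10^5 km³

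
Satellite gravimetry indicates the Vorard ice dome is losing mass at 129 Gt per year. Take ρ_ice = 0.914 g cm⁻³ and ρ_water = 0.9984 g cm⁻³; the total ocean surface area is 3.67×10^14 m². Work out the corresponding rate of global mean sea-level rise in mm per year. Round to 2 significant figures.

ρ_w = 0.9984 g cm⁻³ = 998.4 kg m⁻³. Annual water volume added = 129 Gt / ρ_w = 1.290×10^14 kg / 998.4 kg m⁻³ = 1.292×10^11 m³.
Δh per year = 1.292×10^11 / 3.67×10^14 = 3.52×10^-4 m = 0.35 mm.

≈ 0.35 mm/yr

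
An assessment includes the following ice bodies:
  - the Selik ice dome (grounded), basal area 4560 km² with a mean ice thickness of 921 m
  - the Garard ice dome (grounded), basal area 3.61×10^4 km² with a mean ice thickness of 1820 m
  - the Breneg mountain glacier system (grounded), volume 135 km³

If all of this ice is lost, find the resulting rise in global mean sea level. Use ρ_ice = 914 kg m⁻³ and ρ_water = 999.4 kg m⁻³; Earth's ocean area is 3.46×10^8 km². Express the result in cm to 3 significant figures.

≈ 18.5 cm

Selik: ice volume = 4560 km² × 921 m = 4200 km³; 4200 × (914/999.4) = 3841 km³ of water.
Garard: ice volume = 3.61×10^4 km² × 1820 m = 6.570×10^4 km³; 6.570×10^4 × (914/999.4) = 6.009×10^4 km³ of water.
Breneg: 135 km³ × (914/999.4) = 123.5 km³ of water.
Total added water ≈ 6.405×10^13 m³ over 3.46×10^14 m² → Δh = 0.185 m = 18.5 cm.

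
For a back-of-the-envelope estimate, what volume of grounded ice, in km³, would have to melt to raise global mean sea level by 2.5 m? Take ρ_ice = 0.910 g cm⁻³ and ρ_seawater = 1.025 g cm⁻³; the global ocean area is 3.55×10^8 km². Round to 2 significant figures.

≈ 1.0×10^6 km³

Required water volume = Δh × A = 2.5 m × 3.55×10^14 m² = 8.875×10^14 m³ = 8.875×10^5 km³.
Ice volume = water volume × ρ_w/ρ_ice = 8.875×10^5 × 1025/910 = 1.0×10^6 km³.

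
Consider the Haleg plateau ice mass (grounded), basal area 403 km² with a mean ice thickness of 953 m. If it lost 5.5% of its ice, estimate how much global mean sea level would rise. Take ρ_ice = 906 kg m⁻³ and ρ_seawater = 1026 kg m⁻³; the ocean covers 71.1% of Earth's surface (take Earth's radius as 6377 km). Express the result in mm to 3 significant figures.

≈ 0.0513 mm

Haleg: ice volume = 403 km² × 953 m = 384.1 km³; 0.055 × 384.1 × (906/1026) = 18.65 km³ of water.
Spread over 3.63×10^14 m² of ocean, Δh = 1.865×10^10 / 3.63×10^14 = 5.13×10^-5 m = 0.0513 mm.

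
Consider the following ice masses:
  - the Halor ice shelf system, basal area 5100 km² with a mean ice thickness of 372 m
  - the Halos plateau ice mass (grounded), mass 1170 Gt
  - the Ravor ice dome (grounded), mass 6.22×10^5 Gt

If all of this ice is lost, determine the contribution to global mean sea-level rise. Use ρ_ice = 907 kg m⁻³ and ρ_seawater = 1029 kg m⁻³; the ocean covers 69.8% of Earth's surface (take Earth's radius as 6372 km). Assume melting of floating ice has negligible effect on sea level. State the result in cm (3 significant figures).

The Halor ice shelf system is floating and already displaces its own weight of water, so its melt adds essentially nothing to sea level.
Halos: 1170 Gt = 1.170×10^15 kg; dividing by ρ_w = 1029 kg m⁻³ gives 1.137×10^12 m³ of water.
Ravor: 6.22×10^5 Gt = 6.220×10^17 kg; dividing by ρ_w = 1029 kg m⁻³ gives 6.045×10^14 m³ of water.
Total added water ≈ 6.056×10^14 m³ over 3.56×10^14 m² → Δh = 1.70 m = 170 cm.

≈ 170 cm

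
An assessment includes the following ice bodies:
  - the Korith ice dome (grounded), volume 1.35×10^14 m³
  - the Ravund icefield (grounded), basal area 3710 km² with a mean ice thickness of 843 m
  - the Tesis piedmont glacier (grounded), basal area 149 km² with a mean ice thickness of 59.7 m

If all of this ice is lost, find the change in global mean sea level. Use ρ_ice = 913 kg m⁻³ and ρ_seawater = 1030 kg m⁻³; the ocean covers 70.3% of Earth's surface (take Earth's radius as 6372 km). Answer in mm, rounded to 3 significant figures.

Korith: 1.35×10^14 m³ × (913/1030) = 1.197×10^14 m³ of water.
Ravund: ice volume = 3710 km² × 843 m = 3128 km³; 3128 × (913/1030) = 2772 km³ of water.
Tesis: ice volume = 149 km² × 59.7 m = 8.895 km³; 8.895 × (913/1030) = 7.885 km³ of water.
Total added water ≈ 1.224×10^14 m³ over 3.59×10^14 m² → Δh = 0.341 m = 341 mm.

≈ 341 mm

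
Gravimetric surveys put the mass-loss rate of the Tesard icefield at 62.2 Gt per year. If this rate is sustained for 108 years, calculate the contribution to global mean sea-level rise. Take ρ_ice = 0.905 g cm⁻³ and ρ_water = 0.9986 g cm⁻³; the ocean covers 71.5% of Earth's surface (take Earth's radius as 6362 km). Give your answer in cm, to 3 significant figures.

Total mass lost = 62.2 Gt/yr × 108 yr = 6718 Gt = 6.718×10^15 kg.
ρ_w = 0.9986 g cm⁻³ = 998.6 kg m⁻³, so water volume = 6.718×10^15 / 998.6 = 6.727×10^12 m³.
Δh = 6.727×10^12 / 3.64×10^14 = 0.0185 m = 1.85 cm.

≈ 1.85 cm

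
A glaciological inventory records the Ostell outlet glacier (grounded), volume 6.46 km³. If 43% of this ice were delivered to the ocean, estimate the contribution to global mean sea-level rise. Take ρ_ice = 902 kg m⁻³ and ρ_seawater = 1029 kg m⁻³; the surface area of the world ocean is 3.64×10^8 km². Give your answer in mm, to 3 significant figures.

Ostell: 0.43 × 6.46 km³ × (902/1029) = 2.435 km³ of water.
Spread over 3.64×10^14 m² of ocean, Δh = 2.435×10^9 / 3.64×10^14 = 6.69×10^-6 m = 6.69×10^-3 mm.

≈ 6.69×10^-3 mm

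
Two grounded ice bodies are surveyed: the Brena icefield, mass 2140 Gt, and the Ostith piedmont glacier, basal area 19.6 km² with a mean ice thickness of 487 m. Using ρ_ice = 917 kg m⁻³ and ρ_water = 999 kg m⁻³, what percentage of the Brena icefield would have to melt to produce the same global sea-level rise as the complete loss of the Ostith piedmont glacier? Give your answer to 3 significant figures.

Equal sea-level rise means equal mass of meltwater, i.e. equal mass of ice lost.
Ice mass of Ostith: 8.753×10^12 kg; ice mass of Brena: 2.140×10^15 kg.
Fraction required = 8.753×10^12 / 2.140×10^15 = 4.09×10^-3 → 0.409 %.

≈ 0.409 %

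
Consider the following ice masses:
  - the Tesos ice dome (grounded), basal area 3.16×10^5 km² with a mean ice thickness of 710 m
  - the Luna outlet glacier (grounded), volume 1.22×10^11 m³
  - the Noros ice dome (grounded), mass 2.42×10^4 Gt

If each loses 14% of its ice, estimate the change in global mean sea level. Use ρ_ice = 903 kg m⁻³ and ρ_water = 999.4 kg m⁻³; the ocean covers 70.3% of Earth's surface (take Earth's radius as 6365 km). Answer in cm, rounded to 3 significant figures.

Tesos: ice volume = 3.16×10^5 km² × 710 m = 2.244×10^5 km³; 0.14 × 2.244×10^5 × (903/999.4) = 2.838×10^4 km³ of water.
Luna: 0.14 × 1.22×10^11 m³ × (903/999.4) = 1.543×10^10 m³ of water.
Noros: 0.14 × 2.42×10^4 Gt = 3.388×10^15 kg; dividing by ρ_w = 999.4 kg m⁻³ gives 3.390×10^12 m³ of water.
Total added water ≈ 3.179×10^13 m³ over 3.58×10^14 m² → Δh = 0.0888 m = 8.88 cm.

≈ 8.88 cm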